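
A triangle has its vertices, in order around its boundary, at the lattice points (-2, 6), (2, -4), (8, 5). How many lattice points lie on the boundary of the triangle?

6

The number of boundary lattice points is Σ gcd(|Δx|,|Δy|) = gcd(4,10) + gcd(6,9) + gcd(10,1) = 2+3+1 = 6.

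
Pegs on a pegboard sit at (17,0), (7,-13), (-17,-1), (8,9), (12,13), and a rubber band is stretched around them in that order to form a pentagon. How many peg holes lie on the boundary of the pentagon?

Summing gcd(|Δx|,|Δy|) over the edges gives the boundary count: gcd(10,13) + gcd(24,12) + gcd(25,10) + gcd(4,4) + gcd(5,13) = 1+12+5+4+1 = 23.

23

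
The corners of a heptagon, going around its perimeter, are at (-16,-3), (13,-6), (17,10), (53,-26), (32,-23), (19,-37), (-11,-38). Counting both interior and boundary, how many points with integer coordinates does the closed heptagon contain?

1748

Using the shoelace formula, 2A = |((-16)·(-6) − 13·(-3)) + (13·10 − 17·(-6)) + (17·(-26) − 53·10) + (53·(-23) − 32·(-26)) + (32·(-37) − 19·(-23)) + (19·(-38) − (-11)·(-37)) + ((-11)·(-3) − (-16)·(-38))| = 3443, so the area is 3443/2.
The number of boundary lattice points is Σ gcd(|Δx|,|Δy|) = gcd(29,3) + gcd(4,16) + gcd(36,36) + gcd(21,3) + gcd(13,14) + gcd(30,1) + gcd(5,35) = 1+4+36+3+1+1+5 = 51.
Pick's theorem gives I = A − B/2 + 1 = 3443/2 − 51/2 + 1 = 1697, so the closed region contains I + B = 1697 + 51 = 1748 lattice points.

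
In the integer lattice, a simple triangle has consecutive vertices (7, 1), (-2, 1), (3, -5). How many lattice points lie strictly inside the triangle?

22

By the shoelace formula, twice the signed area is |(7·1 − (-2)·1) + ((-2)·(-5) − 3·1) + (3·1 − 7·(-5))| = 54, so the area is 27.
Summing gcd(|Δx|,|Δy|) over the edges gives the boundary count: gcd(9,0) + gcd(5,6) + gcd(4,6) = 9+1+2 = 12.
By Pick's theorem A = I + B/2 − 1, so I = 27 − 12/2 + 1 = 22.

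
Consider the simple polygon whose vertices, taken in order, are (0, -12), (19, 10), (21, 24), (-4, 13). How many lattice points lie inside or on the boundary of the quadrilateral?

449

Using the shoelace formula, 2A = |[0·10 − 19·(-12)] + [19·24 − 21·10] + [21·13 − (-4)·24] + [(-4)·(-12) − 0·13]| = 891, so the area is 445.5.
Summing gcd(|Δx|,|Δy|) over the edges gives the boundary count: gcd(19,22) + gcd(2,14) + gcd(25,11) + gcd(4,25) = 1+2+1+1 = 5.
Pick's theorem gives I = A − B/2 + 1 = 445.5 − 5/2 + 1 = 444, so the closed region contains I + B = 444 + 5 = 449 lattice points.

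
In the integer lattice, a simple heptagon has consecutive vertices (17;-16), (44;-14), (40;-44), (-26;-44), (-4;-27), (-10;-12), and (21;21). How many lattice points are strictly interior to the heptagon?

2044

Using the shoelace formula, 2A = |(17·(-14) − 44·(-16)) + (44·(-44) − 40·(-14)) + (40·(-44) − (-26)·(-44)) + ((-26)·(-27) − (-4)·(-44)) + ((-4)·(-12) − (-10)·(-27)) + ((-10)·21 − 21·(-12)) + (21·(-16) − 17·21)| = 4161, so the area is 4161/2.
The number of boundary lattice points is Σ gcd(|Δx|,|Δy|) = gcd(27,2) + gcd(4,30) + gcd(66,0) + gcd(22,17) + gcd(6,15) + gcd(31,33) + gcd(4,37) = 1+2+66+1+3+1+1 = 75.
By Pick's theorem A = I + B/2 − 1, so I = 4161/2 − 75/2 + 1 = 2044.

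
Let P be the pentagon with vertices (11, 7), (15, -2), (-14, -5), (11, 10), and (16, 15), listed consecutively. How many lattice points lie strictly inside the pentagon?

Using the shoelace formula, 2A = |[11·(-2) − 15·7] + [15·(-5) − (-14)·(-2)] + [(-14)·10 − 11·(-5)] + [11·15 − 16·10] + [16·7 − 11·15]| = 363, so the area is 181.5.
The number of boundary lattice points is Σ gcd(|Δx|,|Δy|) = gcd(4,9) + gcd(29,3) + gcd(25,15) + gcd(5,5) + gcd(5,8) = 1+1+5+5+1 = 13.
Pick's theorem gives I = A − B/2 + 1 = 181.5 − 13/2 + 1 = 176.

176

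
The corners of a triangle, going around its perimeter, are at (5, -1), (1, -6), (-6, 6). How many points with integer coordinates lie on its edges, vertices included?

3

Summing gcd(|Δx|,|Δy|) over the edges gives the boundary count: gcd(4,5) + gcd(7,12) + gcd(11,7) = 1+1+1 = 3.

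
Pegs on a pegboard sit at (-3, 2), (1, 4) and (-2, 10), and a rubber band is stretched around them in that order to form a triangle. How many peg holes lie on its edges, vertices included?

6

Summing gcd(|Δx|,|Δy|) over the edges gives the boundary count: gcd(4,2) + gcd(3,6) + gcd(1,8) = 2+3+1 = 6.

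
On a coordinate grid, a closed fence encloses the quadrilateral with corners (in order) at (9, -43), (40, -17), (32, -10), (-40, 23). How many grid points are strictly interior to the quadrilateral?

The shoelace formula gives twice the area as |[9·(-17) − 40·(-43)] + [40·(-10) − 32·(-17)] + [32·23 − (-40)·(-10)] + [(-40)·(-43) − 9·23]| = 3560, so the area is 1780.
Summing gcd(|Δx|,|Δy|) over the edges gives the boundary count: gcd(31,26) + gcd(8,7) + gcd(72,33) + gcd(49,66) = 1+1+3+1 = 6.
Pick's theorem gives I = A − B/2 + 1 = 1780 − 6/2 + 1 = 1778.

1778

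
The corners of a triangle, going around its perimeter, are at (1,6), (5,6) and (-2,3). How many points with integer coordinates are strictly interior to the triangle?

3

Using the shoelace formula, 2A = |(1·6 − 5·6) + (5·3 − (-2)·6) + ((-2)·6 − 1·3)| = 12, so the area is 6.
Along each edge there are gcd(|Δx|,|Δy|)+1 lattice points, so counting each shared vertex once the boundary has gcd(4,0) + gcd(7,3) + gcd(3,3) = 4+1+3 = 8.
By Pick's theorem A = I + B/2 − 1, so I = 6 − 8/2 + 1 = 3.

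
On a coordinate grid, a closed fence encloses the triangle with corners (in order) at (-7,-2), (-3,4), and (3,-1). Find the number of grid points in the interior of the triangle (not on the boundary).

By the shoelace formula, twice the signed area is |[(-7)·4 − (-3)·(-2)] + [(-3)·(-1) − 3·4] + [3·(-2) − (-7)·(-1)]| = 56, so the area is 28.
Summing gcd(|Δx|,|Δy|) over the edges gives the boundary count: gcd(4,6) + gcd(6,5) + gcd(10,1) = 2+1+1 = 4.
By Pick's theorem A = I + B/2 − 1, so I = 28 − 4/2 + 1 = 27.

27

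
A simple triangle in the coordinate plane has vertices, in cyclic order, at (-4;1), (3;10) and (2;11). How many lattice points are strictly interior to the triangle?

The shoelace formula gives twice the area as |[(-4)·10 − 3·1] + [3·11 − 2·10] + [2·1 − (-4)·11]| = 16, so the area is 8.
Summing gcd(|Δx|,|Δy|) over the edges gives the boundary count: gcd(7,9) + gcd(1,1) + gcd(6,10) = 1+1+2 = 4.
Pick's theorem gives I = A − B/2 + 1 = 8 − 4/2 + 1 = 7.

7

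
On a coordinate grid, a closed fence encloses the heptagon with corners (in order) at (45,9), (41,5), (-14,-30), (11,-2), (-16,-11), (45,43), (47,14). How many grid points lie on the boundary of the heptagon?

22

Along each edge there are gcd(|Δx|,|Δy|)+1 lattice points, so counting each shared vertex once the boundary has gcd(4,4) + gcd(55,35) + gcd(25,28) + gcd(27,9) + gcd(61,54) + gcd(2,29) + gcd(2,5) = 4+5+1+9+1+1+1 = 22.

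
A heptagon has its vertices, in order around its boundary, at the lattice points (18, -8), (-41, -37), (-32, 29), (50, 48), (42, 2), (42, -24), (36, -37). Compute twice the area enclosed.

Using the shoelace formula, 2A = |(18·(-37) − (-41)·(-8)) + ((-41)·29 − (-32)·(-37)) + ((-32)·48 − 50·29) + (50·2 − 42·48) + (42·(-24) − 42·2) + (42·(-37) − 36·(-24)) + (36·(-8) − 18·(-37))| = 9673, so the area is 9673/2.

9673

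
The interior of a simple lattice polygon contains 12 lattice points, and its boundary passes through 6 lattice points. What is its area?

Pick's theorem states A = I + B/2 − 1, so A = 12 + 6/2 − 1 = 14.

14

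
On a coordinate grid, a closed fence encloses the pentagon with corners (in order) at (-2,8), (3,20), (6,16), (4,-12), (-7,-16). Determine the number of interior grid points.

252

The shoelace formula gives twice the area as |((-2)·20 − 3·8) + (3·16 − 6·20) + (6·(-12) − 4·16) + (4·(-16) − (-7)·(-12)) + ((-7)·8 − (-2)·(-16))| = 508, so the area is 254.
Summing gcd(|Δx|,|Δy|) over the edges gives the boundary count: gcd(5,12) + gcd(3,4) + gcd(2,28) + gcd(11,4) + gcd(5,24) = 1+1+2+1+1 = 6.
Pick's theorem gives I = A − B/2 + 1 = 254 − 6/2 + 1 = 252.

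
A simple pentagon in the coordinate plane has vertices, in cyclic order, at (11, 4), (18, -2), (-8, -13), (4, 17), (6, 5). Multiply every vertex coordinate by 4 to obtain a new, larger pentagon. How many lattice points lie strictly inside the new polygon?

4307

Using the shoelace formula, 2A = |[11·(-2) − 18·4] + [18·(-13) − (-8)·(-2)] + [(-8)·17 − 4·(-13)] + [4·5 − 6·17] + [6·4 − 11·5]| = 541, so the area is 541/2.
Summing gcd(|Δx|,|Δy|) over the edges gives the boundary count: gcd(7,6) + gcd(26,11) + gcd(12,30) + gcd(2,12) + gcd(5,1) = 1+1+6+2+1 = 11.
Scaling by 4 multiplies the area by 4² = 16 (so the new area is 4328) and multiplies the boundary lattice-point count by 4, giving 44.
By Pick's theorem, the interior count of the dilated polygon is 4328 − 44/2 + 1 = 4307.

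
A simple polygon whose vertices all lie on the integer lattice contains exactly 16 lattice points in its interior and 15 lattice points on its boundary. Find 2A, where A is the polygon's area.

45

Pick's theorem states A = I + B/2 − 1, so A = 16 + 15/2 − 1 = 45/2.
Hence 2A = 45.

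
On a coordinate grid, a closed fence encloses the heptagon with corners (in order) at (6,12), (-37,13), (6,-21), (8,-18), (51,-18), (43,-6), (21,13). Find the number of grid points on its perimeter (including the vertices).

Summing gcd(|Δx|,|Δy|) over the edges gives the boundary count: gcd(43,1) + gcd(43,34) + gcd(2,3) + gcd(43,0) + gcd(8,12) + gcd(22,19) + gcd(15,1) = 1+1+1+43+4+1+1 = 52.

52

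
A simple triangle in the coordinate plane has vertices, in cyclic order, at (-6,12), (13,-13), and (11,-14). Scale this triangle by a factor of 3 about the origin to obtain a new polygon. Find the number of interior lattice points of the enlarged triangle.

307

Using the shoelace formula, 2A = |[(-6)·(-13) − 13·12] + [13·(-14) − 11·(-13)] + [11·12 − (-6)·(-14)]| = 69, so the area is 69/2.
Summing gcd(|Δx|,|Δy|) over the edges gives the boundary count: gcd(19,25) + gcd(2,1) + gcd(17,26) = 1+1+1 = 3.
Scaling by 3 multiplies the area by 3² = 9 (so the new area is 310.5) and multiplies the boundary lattice-point count by 3, giving 9.
By Pick's theorem, the interior count of the dilated polygon is 310.5 − 9/2 + 1 = 307.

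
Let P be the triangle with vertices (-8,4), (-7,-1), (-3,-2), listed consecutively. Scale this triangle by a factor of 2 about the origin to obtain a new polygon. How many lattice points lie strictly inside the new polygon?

36

The shoelace formula gives twice the area as |((-8)·(-1) − (-7)·4) + ((-7)·(-2) − (-3)·(-1)) + ((-3)·4 − (-8)·(-2))| = 19, so the area is 9.5.
Along each edge there are gcd(|Δx|,|Δy|)+1 lattice points, so counting each shared vertex once the boundary has gcd(1,5) + gcd(4,1) + gcd(5,6) = 1+1+1 = 3.
Scaling by 2 multiplies the area by 2² = 4 (so the new area is 38) and multiplies the boundary lattice-point count by 2, giving 6.
By Pick's theorem, the interior count of the dilated polygon is 38 − 6/2 + 1 = 36.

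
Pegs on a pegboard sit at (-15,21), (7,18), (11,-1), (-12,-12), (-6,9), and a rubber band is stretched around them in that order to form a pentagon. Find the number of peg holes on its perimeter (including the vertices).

9

The number of boundary lattice points is Σ gcd(|Δx|,|Δy|) = gcd(22,3) + gcd(4,19) + gcd(23,11) + gcd(6,21) + gcd(9,12) = 1+1+1+3+3 = 9.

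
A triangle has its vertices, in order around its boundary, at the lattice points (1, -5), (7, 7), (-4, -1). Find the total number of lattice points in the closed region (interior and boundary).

Using the shoelace formula, 2A = |[1·7 − 7·(-5)] + [7·(-1) − (-4)·7] + [(-4)·(-5) − 1·(-1)]| = 84, so the area is 42.
The number of boundary lattice points is Σ gcd(|Δx|,|Δy|) = gcd(6,12) + gcd(11,8) + gcd(5,4) = 6+1+1 = 8.
Pick's theorem gives I = A − B/2 + 1 = 42 − 8/2 + 1 = 39, so the closed region contains I + B = 39 + 8 = 47 lattice points.

47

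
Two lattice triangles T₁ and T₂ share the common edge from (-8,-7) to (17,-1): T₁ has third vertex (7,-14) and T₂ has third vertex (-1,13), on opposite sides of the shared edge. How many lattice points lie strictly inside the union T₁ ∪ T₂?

360

The union is the simple quadrilateral with vertices (-8,-7), (7,-14), (17,-1), (-1,13) in order.
Using the shoelace formula, 2A = |[(-8)·(-14) − 7·(-7)] + [7·(-1) − 17·(-14)] + [17·13 − (-1)·(-1)] + [(-1)·(-7) − (-8)·13]| = 723, so the area is 361.5.
Summing gcd(|Δx|,|Δy|) over the edges gives the boundary count: gcd(15,7) + gcd(10,13) + gcd(18,14) + gcd(7,20) = 1+1+2+1 = 5.
By Pick's theorem I = A − B/2 + 1 = 361.5 − 5/2 + 1 = 360.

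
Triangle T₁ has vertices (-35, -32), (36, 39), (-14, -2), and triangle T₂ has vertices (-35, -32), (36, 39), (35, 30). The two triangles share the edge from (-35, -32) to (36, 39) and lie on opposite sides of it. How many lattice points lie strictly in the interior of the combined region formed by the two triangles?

601

The union is the simple quadrilateral with vertices (-35, -32), (-14, -2), (36, 39), (35, 30) in order.
The shoelace formula gives twice the area as |((-35)·(-2) − (-14)·(-32)) + ((-14)·39 − 36·(-2)) + (36·30 − 35·39) + (35·(-32) − (-35)·30)| = 1207, so the area is 1207/2.
Summing gcd(|Δx|,|Δy|) over the edges gives the boundary count: gcd(21,30) + gcd(50,41) + gcd(1,9) + gcd(70,62) = 3+1+1+2 = 7.
By Pick's theorem I = A − B/2 + 1 = 1207/2 − 7/2 + 1 = 601.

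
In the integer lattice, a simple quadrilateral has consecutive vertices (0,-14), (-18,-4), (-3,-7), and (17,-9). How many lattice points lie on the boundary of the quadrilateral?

Summing gcd(|Δx|,|Δy|) over the edges gives the boundary count: gcd(18,10) + gcd(15,3) + gcd(20,2) + gcd(17,5) = 2+3+2+1 = 8.

8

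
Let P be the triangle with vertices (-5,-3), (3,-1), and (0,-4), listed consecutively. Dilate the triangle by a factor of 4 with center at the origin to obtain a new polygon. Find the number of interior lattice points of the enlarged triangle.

133

By the shoelace formula, twice the signed area is |((-5)·(-1) − 3·(-3)) + (3·(-4) − 0·(-1)) + (0·(-3) − (-5)·(-4))| = 18, so the area is 9.
Summing gcd(|Δx|,|Δy|) over the edges gives the boundary count: gcd(8,2) + gcd(3,3) + gcd(5,1) = 2+3+1 = 6.
Scaling by 4 multiplies the area by 4² = 16 (so the new area is 144) and multiplies the boundary lattice-point count by 4, giving 24.
By Pick's theorem, the interior count of the dilated polygon is 144 − 24/2 + 1 = 133.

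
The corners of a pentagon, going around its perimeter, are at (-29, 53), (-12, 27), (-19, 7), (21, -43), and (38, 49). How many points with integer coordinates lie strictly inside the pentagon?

3519

Using the shoelace formula, 2A = |[(-29)·27 − (-12)·53] + [(-12)·7 − (-19)·27] + [(-19)·(-43) − 21·7] + [21·49 − 38·(-43)] + [38·53 − (-29)·49]| = 7050, so the area is 3525.
The number of boundary lattice points is Σ gcd(|Δx|,|Δy|) = gcd(17,26) + gcd(7,20) + gcd(40,50) + gcd(17,92) + gcd(67,4) = 1+1+10+1+1 = 14.
By Pick's theorem A = I + B/2 − 1, so I = 3525 − 14/2 + 1 = 3519.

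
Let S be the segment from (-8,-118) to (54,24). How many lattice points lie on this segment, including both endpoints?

The number of lattice points on a segment between lattice points is gcd(|Δx|,|Δy|) + 1 = gcd(62,142) + 1 = 2 + 1 = 3.

3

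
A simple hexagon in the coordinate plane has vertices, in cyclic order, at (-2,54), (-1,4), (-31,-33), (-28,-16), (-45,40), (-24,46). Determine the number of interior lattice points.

Using the shoelace formula, 2A = |((-2)·4 − (-1)·54) + ((-1)·(-33) − (-31)·4) + ((-31)·(-16) − (-28)·(-33)) + ((-28)·40 − (-45)·(-16)) + ((-45)·46 − (-24)·40) + ((-24)·54 − (-2)·46)| = 4379, so the area is 4379/2.
Along each edge there are gcd(|Δx|,|Δy|)+1 lattice points, so counting each shared vertex once the boundary has gcd(1,50) + gcd(30,37) + gcd(3,17) + gcd(17,56) + gcd(21,6) + gcd(22,8) = 1+1+1+1+3+2 = 9.
Pick's theorem gives I = A − B/2 + 1 = 4379/2 − 9/2 + 1 = 2186.

2186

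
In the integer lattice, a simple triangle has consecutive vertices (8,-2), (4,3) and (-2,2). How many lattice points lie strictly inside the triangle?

16

By the shoelace formula, twice the signed area is |(8·3 − 4·(-2)) + (4·2 − (-2)·3) + ((-2)·(-2) − 8·2)| = 34, so the area is 17.
Summing gcd(|Δx|,|Δy|) over the edges gives the boundary count: gcd(4,5) + gcd(6,1) + gcd(10,4) = 1+1+2 = 4.
By Pick's theorem A = I + B/2 − 1, so I = 17 − 4/2 + 1 = 16.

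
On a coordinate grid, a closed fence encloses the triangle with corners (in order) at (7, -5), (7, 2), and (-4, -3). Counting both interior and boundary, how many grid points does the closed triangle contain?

44

Using the shoelace formula, 2A = |[7·2 − 7·(-5)] + [7·(-3) − (-4)·2] + [(-4)·(-5) − 7·(-3)]| = 77, so the area is 77/2.
The number of boundary lattice points is Σ gcd(|Δx|,|Δy|) = gcd(0,7) + gcd(11,5) + gcd(11,2) = 7+1+1 = 9.
Pick's theorem gives I = A − B/2 + 1 = 77/2 − 9/2 + 1 = 35, so the closed region contains I + B = 35 + 9 = 44 lattice points.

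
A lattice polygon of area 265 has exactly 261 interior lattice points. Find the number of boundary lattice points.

Pick's theorem gives A = I + B/2 − 1, so B = 2(A − I + 1) = 2(265 − 261 + 1) = 10.

10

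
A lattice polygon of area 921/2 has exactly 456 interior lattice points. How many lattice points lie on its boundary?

Pick's theorem gives A = I + B/2 − 1, so B = 2(A − I + 1) = 2(921/2 − 456 + 1) = 11.

11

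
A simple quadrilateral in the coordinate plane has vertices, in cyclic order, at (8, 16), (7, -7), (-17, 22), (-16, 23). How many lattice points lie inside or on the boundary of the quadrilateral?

By the shoelace formula, twice the signed area is |[8·(-7) − 7·16] + [7·22 − (-17)·(-7)] + [(-17)·23 − (-16)·22] + [(-16)·16 − 8·23]| = 612, so the area is 306.
Along each edge there are gcd(|Δx|,|Δy|)+1 lattice points, so counting each shared vertex once the boundary has gcd(1,23) + gcd(24,29) + gcd(1,1) + gcd(24,7) = 1+1+1+1 = 4.
Pick's theorem gives I = A − B/2 + 1 = 306 − 4/2 + 1 = 305, so the closed region contains I + B = 305 + 4 = 309 lattice points.

309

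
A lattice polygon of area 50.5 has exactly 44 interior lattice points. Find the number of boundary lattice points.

15

Pick's theorem gives A = I + B/2 − 1, so B = 2(A − I + 1) = 2(50.5 − 44 + 1) = 15.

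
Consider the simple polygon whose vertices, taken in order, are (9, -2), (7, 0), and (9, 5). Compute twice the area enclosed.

Using the shoelace formula, 2A = |(9·0 − 7·(-2)) + (7·5 − 9·0) + (9·(-2) − 9·5)| = 14, so the area is 7.

14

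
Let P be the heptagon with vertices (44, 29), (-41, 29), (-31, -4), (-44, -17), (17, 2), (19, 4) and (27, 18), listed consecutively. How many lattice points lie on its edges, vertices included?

Along each edge there are gcd(|Δx|,|Δy|)+1 lattice points, so counting each shared vertex once the boundary has gcd(85,0) + gcd(10,33) + gcd(13,13) + gcd(61,19) + gcd(2,2) + gcd(8,14) + gcd(17,11) = 85+1+13+1+2+2+1 = 105.

105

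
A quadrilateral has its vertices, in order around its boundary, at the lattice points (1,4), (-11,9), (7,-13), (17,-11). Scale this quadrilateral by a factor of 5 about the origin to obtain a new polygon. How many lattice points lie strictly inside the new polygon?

4436

Using the shoelace formula, 2A = |(1·9 − (-11)·4) + ((-11)·(-13) − 7·9) + (7·(-11) − 17·(-13)) + (17·4 − 1·(-11))| = 356, so the area is 178.
Along each edge there are gcd(|Δx|,|Δy|)+1 lattice points, so counting each shared vertex once the boundary has gcd(12,5) + gcd(18,22) + gcd(10,2) + gcd(16,15) = 1+2+2+1 = 6.
Scaling by 5 multiplies the area by 5² = 25 (so the new area is 4450) and multiplies the boundary lattice-point count by 5, giving 30.
By Pick's theorem, the interior count of the dilated polygon is 4450 − 30/2 + 1 = 4436.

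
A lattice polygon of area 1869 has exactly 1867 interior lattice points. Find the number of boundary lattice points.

6

Pick's theorem gives A = I + B/2 − 1, so B = 2(A − I + 1) = 2(1869 − 1867 + 1) = 6.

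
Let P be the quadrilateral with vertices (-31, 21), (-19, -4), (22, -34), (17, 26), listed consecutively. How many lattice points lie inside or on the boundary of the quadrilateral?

1790

The shoelace formula gives twice the area as |[(-31)·(-4) − (-19)·21] + [(-19)·(-34) − 22·(-4)] + [22·26 − 17·(-34)] + [17·21 − (-31)·26]| = 3570, so the area is 1785.
The number of boundary lattice points is Σ gcd(|Δx|,|Δy|) = gcd(12,25) + gcd(41,30) + gcd(5,60) + gcd(48,5) = 1+1+5+1 = 8.
Pick's theorem gives I = A − B/2 + 1 = 1785 − 8/2 + 1 = 1782, so the closed region contains I + B = 1782 + 8 = 1790 lattice points.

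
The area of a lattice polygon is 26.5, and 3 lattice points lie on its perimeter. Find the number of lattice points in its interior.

26

Pick's theorem A = I + B/2 − 1 rearranges to I = A − B/2 + 1 = 26.5 − 3/2 + 1 = 26.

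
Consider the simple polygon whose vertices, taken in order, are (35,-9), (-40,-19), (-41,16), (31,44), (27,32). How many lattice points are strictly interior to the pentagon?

3145

By the shoelace formula, twice the signed area is |(35·(-19) − (-40)·(-9)) + ((-40)·16 − (-41)·(-19)) + ((-41)·44 − 31·16) + (31·32 − 27·44) + (27·(-9) − 35·32)| = 6303, so the area is 6303/2.
The number of boundary lattice points is Σ gcd(|Δx|,|Δy|) = gcd(75,10) + gcd(1,35) + gcd(72,28) + gcd(4,12) + gcd(8,41) = 5+1+4+4+1 = 15.
Pick's theorem gives I = A − B/2 + 1 = 6303/2 − 15/2 + 1 = 3145.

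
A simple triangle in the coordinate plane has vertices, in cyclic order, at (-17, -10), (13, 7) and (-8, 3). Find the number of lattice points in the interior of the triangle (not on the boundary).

By the shoelace formula, twice the signed area is |[(-17)·7 − 13·(-10)] + [13·3 − (-8)·7] + [(-8)·(-10) − (-17)·3]| = 237, so the area is 237/2.
The number of boundary lattice points is Σ gcd(|Δx|,|Δy|) = gcd(30,17) + gcd(21,4) + gcd(9,13) = 1+1+1 = 3.
Pick's theorem gives I = A − B/2 + 1 = 237/2 − 3/2 + 1 = 118.

118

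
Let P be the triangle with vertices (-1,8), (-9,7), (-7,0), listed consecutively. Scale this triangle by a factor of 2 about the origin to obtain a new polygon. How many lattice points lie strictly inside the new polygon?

By the shoelace formula, twice the signed area is |((-1)·7 − (-9)·8) + ((-9)·0 − (-7)·7) + ((-7)·8 − (-1)·0)| = 58, so the area is 29.
Summing gcd(|Δx|,|Δy|) over the edges gives the boundary count: gcd(8,1) + gcd(2,7) + gcd(6,8) = 1+1+2 = 4.
Scaling by 2 multiplies the area by 2² = 4 (so the new area is 116) and multiplies the boundary lattice-point count by 2, giving 8.
By Pick's theorem, the interior count of the dilated polygon is 116 − 8/2 + 1 = 113.

113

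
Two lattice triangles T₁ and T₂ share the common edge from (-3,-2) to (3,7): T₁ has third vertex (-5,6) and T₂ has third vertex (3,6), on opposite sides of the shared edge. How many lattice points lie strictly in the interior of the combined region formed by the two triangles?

The union is the simple quadrilateral with vertices (-3,-2), (-5,6), (3,7), (3,6) in order.
The shoelace formula gives twice the area as |[(-3)·6 − (-5)·(-2)] + [(-5)·7 − 3·6] + [3·6 − 3·7] + [3·(-2) − (-3)·6]| = 72, so the area is 36.
The number of boundary lattice points is Σ gcd(|Δx|,|Δy|) = gcd(2,8) + gcd(8,1) + gcd(0,1) + gcd(6,8) = 2+1+1+2 = 6.
By Pick's theorem I = A − B/2 + 1 = 36 − 6/2 + 1 = 34.

34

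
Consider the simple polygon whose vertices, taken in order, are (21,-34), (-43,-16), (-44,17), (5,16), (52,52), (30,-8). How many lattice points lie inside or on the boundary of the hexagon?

3716

The shoelace formula gives twice the area as |(21·(-16) − (-43)·(-34)) + ((-43)·17 − (-44)·(-16)) + ((-44)·16 − 5·17) + (5·52 − 52·16) + (52·(-8) − 30·52) + (30·(-34) − 21·(-8))| = 7422, so the area is 3711.
The number of boundary lattice points is Σ gcd(|Δx|,|Δy|) = gcd(64,18) + gcd(1,33) + gcd(49,1) + gcd(47,36) + gcd(22,60) + gcd(9,26) = 2+1+1+1+2+1 = 8.
Pick's theorem gives I = A − B/2 + 1 = 3711 − 8/2 + 1 = 3708, so the closed region contains I + B = 3708 + 8 = 3716 lattice points.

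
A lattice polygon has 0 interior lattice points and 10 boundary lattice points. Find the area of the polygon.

4

Pick's theorem states A = I + B/2 − 1, so A = 0 + 10/2 − 1 = 4.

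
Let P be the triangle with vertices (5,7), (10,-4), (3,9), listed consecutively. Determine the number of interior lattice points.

The shoelace formula gives twice the area as |[5·(-4) − 10·7] + [10·9 − 3·(-4)] + [3·7 − 5·9]| = 12, so the area is 6.
Along each edge there are gcd(|Δx|,|Δy|)+1 lattice points, so counting each shared vertex once the boundary has gcd(5,11) + gcd(7,13) + gcd(2,2) = 1+1+2 = 4.
By Pick's theorem A = I + B/2 − 1, so I = 6 − 4/2 + 1 = 5.

5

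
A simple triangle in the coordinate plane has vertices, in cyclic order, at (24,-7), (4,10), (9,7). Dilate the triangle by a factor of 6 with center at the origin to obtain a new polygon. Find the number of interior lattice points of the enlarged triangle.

442

Using the shoelace formula, 2A = |[24·10 − 4·(-7)] + [4·7 − 9·10] + [9·(-7) − 24·7]| = 25, so the area is 12.5.
The number of boundary lattice points is Σ gcd(|Δx|,|Δy|) = gcd(20,17) + gcd(5,3) + gcd(15,14) = 1+1+1 = 3.
Scaling by 6 multiplies the area by 6² = 36 (so the new area is 450) and multiplies the boundary lattice-point count by 6, giving 18.
By Pick's theorem, the interior count of the dilated polygon is 450 − 18/2 + 1 = 442.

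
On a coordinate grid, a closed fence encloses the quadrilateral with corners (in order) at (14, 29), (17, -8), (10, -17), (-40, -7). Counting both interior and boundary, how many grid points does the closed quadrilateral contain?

1329

Using the shoelace formula, 2A = |(14·(-8) − 17·29) + (17·(-17) − 10·(-8)) + (10·(-7) − (-40)·(-17)) + ((-40)·29 − 14·(-7))| = 2626, so the area is 1313.
The number of boundary lattice points is Σ gcd(|Δx|,|Δy|) = gcd(3,37) + gcd(7,9) + gcd(50,10) + gcd(54,36) = 1+1+10+18 = 30.
Pick's theorem gives I = A − B/2 + 1 = 1313 − 30/2 + 1 = 1299, so the closed region contains I + B = 1299 + 30 = 1329 lattice points.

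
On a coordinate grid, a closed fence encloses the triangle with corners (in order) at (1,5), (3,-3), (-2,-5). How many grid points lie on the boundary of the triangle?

4

The number of boundary lattice points is Σ gcd(|Δx|,|Δy|) = gcd(2,8) + gcd(5,2) + gcd(3,10) = 2+1+1 = 4.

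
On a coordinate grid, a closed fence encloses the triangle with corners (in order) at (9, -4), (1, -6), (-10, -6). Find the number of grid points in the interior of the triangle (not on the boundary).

5

Using the shoelace formula, 2A = |(9·(-6) − 1·(-4)) + (1·(-6) − (-10)·(-6)) + ((-10)·(-4) − 9·(-6))| = 22, so the area is 11.
Along each edge there are gcd(|Δx|,|Δy|)+1 lattice points, so counting each shared vertex once the boundary has gcd(8,2) + gcd(11,0) + gcd(19,2) = 2+11+1 = 14.
Pick's theorem gives I = A − B/2 + 1 = 11 − 14/2 + 1 = 5.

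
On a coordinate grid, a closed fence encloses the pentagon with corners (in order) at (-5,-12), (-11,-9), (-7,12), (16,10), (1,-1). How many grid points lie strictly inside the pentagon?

Using the shoelace formula, 2A = |[(-5)·(-9) − (-11)·(-12)] + [(-11)·12 − (-7)·(-9)] + [(-7)·10 − 16·12] + [16·(-1) − 1·10] + [1·(-12) − (-5)·(-1)]| = 587, so the area is 293.5.
The number of boundary lattice points is Σ gcd(|Δx|,|Δy|) = gcd(6,3) + gcd(4,21) + gcd(23,2) + gcd(15,11) + gcd(6,11) = 3+1+1+1+1 = 7.
Pick's theorem gives I = A − B/2 + 1 = 293.5 − 7/2 + 1 = 291.

291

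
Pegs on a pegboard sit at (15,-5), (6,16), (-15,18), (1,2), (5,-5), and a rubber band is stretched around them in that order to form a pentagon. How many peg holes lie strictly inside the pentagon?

The shoelace formula gives twice the area as |(15·16 − 6·(-5)) + (6·18 − (-15)·16) + ((-15)·2 − 1·18) + (1·(-5) − 5·2) + (5·(-5) − 15·(-5))| = 605, so the area is 605/2.
Summing gcd(|Δx|,|Δy|) over the edges gives the boundary count: gcd(9,21) + gcd(21,2) + gcd(16,16) + gcd(4,7) + gcd(10,0) = 3+1+16+1+10 = 31.
By Pick's theorem A = I + B/2 − 1, so I = 605/2 − 31/2 + 1 = 288.

288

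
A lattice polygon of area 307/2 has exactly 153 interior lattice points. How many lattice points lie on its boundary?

3

Pick's theorem gives A = I + B/2 − 1, so B = 2(A − I + 1) = 2(307/2 − 153 + 1) = 3.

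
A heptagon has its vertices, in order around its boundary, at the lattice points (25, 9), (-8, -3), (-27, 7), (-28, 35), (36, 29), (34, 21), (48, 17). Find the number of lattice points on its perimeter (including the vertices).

12

Summing gcd(|Δx|,|Δy|) over the edges gives the boundary count: gcd(33,12) + gcd(19,10) + gcd(1,28) + gcd(64,6) + gcd(2,8) + gcd(14,4) + gcd(23,8) = 3+1+1+2+2+2+1 = 12.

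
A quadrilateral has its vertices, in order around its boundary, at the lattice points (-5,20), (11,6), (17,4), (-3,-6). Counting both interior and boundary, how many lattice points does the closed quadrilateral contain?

The shoelace formula gives twice the area as |[(-5)·6 − 11·20] + [11·4 − 17·6] + [17·(-6) − (-3)·4] + [(-3)·20 − (-5)·(-6)]| = 488, so the area is 244.
Along each edge there are gcd(|Δx|,|Δy|)+1 lattice points, so counting each shared vertex once the boundary has gcd(16,14) + gcd(6,2) + gcd(20,10) + gcd(2,26) = 2+2+10+2 = 16.
Pick's theorem gives I = A − B/2 + 1 = 244 − 16/2 + 1 = 237, so the closed region contains I + B = 237 + 16 = 253 lattice points.

253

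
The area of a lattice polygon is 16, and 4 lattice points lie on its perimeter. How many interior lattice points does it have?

Pick's theorem A = I + B/2 − 1 rearranges to I = A − B/2 + 1 = 16 − 4/2 + 1 = 15.

15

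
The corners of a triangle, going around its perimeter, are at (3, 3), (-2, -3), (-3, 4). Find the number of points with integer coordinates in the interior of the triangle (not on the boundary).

20

The shoelace formula gives twice the area as |(3·(-3) − (-2)·3) + ((-2)·4 − (-3)·(-3)) + ((-3)·3 − 3·4)| = 41, so the area is 20.5.
Summing gcd(|Δx|,|Δy|) over the edges gives the boundary count: gcd(5,6) + gcd(1,7) + gcd(6,1) = 1+1+1 = 3.
Pick's theorem gives I = A − B/2 + 1 = 20.5 − 3/2 + 1 = 20.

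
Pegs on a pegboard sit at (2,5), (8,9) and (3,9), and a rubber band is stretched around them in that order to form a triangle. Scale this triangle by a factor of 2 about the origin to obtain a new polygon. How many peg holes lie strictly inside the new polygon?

Using the shoelace formula, 2A = |(2·9 − 8·5) + (8·9 − 3·9) + (3·5 − 2·9)| = 20, so the area is 10.
The number of boundary lattice points is Σ gcd(|Δx|,|Δy|) = gcd(6,4) + gcd(5,0) + gcd(1,4) = 2+5+1 = 8.
Scaling by 2 multiplies the area by 2² = 4 (so the new area is 40) and multiplies the boundary lattice-point count by 2, giving 16.
By Pick's theorem, the interior count of the dilated polygon is 40 − 16/2 + 1 = 33.

33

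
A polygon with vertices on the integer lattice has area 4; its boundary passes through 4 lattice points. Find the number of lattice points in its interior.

3

Pick's theorem A = I + B/2 − 1 rearranges to I = A − B/2 + 1 = 4 − 4/2 + 1 = 3.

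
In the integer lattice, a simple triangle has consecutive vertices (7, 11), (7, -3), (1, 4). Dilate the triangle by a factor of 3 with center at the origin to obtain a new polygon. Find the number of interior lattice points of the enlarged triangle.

355

By the shoelace formula, twice the signed area is |[7·(-3) − 7·11] + [7·4 − 1·(-3)] + [1·11 − 7·4]| = 84, so the area is 42.
The number of boundary lattice points is Σ gcd(|Δx|,|Δy|) = gcd(0,14) + gcd(6,7) + gcd(6,7) = 14+1+1 = 16.
Scaling by 3 multiplies the area by 3² = 9 (so the new area is 378) and multiplies the boundary lattice-point count by 3, giving 48.
By Pick's theorem, the interior count of the dilated polygon is 378 − 48/2 + 1 = 355.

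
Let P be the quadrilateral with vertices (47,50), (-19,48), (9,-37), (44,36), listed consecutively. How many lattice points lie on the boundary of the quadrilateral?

5

Along each edge there are gcd(|Δx|,|Δy|)+1 lattice points, so counting each shared vertex once the boundary has gcd(66,2) + gcd(28,85) + gcd(35,73) + gcd(3,14) = 2+1+1+1 = 5.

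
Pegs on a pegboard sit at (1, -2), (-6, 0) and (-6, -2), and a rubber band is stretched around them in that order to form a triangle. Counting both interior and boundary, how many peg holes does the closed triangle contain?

Using the shoelace formula, 2A = |(1·0 − (-6)·(-2)) + ((-6)·(-2) − (-6)·0) + ((-6)·(-2) − 1·(-2))| = 14, so the area is 7.
The number of boundary lattice points is Σ gcd(|Δx|,|Δy|) = gcd(7,2) + gcd(0,2) + gcd(7,0) = 1+2+7 = 10.
Pick's theorem gives I = A − B/2 + 1 = 7 − 10/2 + 1 = 3, so the closed region contains I + B = 3 + 10 = 13 lattice points.

13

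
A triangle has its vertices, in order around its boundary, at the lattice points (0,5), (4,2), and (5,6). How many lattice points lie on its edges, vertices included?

3

Along each edge there are gcd(|Δx|,|Δy|)+1 lattice points, so counting each shared vertex once the boundary has gcd(4,3) + gcd(1,4) + gcd(5,1) = 1+1+1 = 3.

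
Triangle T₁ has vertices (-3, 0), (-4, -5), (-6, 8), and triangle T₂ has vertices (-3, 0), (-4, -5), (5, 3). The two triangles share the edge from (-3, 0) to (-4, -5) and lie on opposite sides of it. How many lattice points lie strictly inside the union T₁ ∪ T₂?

29

The union is the simple quadrilateral with vertices (-3, 0), (-6, 8), (-4, -5), (5, 3) in order.
The shoelace formula gives twice the area as |((-3)·8 − (-6)·0) + ((-6)·(-5) − (-4)·8) + ((-4)·3 − 5·(-5)) + (5·0 − (-3)·3)| = 60, so the area is 30.
The number of boundary lattice points is Σ gcd(|Δx|,|Δy|) = gcd(3,8) + gcd(2,13) + gcd(9,8) + gcd(8,3) = 1+1+1+1 = 4.
By Pick's theorem I = A − B/2 + 1 = 30 − 4/2 + 1 = 29.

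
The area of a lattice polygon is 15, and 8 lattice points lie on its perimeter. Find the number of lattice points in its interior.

Pick's theorem A = I + B/2 − 1 rearranges to I = A − B/2 + 1 = 15 − 8/2 + 1 = 12.

12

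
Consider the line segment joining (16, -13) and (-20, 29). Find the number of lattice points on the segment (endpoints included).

7

The number of lattice points on a segment between lattice points is gcd(|Δx|,|Δy|) + 1 = gcd(36,42) + 1 = 6 + 1 = 7.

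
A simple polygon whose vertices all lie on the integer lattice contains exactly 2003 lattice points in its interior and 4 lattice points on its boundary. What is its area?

Pick's theorem states A = I + B/2 − 1, so A = 2003 + 4/2 − 1 = 2004.

2004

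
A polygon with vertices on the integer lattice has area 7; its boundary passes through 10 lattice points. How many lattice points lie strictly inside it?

From Pick's theorem, I = A − B/2 + 1 = 7 − 10/2 + 1 = 3.

3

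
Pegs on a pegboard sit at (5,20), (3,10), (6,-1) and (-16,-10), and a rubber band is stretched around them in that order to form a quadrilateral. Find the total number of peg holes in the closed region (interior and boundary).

Using the shoelace formula, 2A = |[5·10 − 3·20] + [3·(-1) − 6·10] + [6·(-10) − (-16)·(-1)] + [(-16)·20 − 5·(-10)]| = 419, so the area is 209.5.
Along each edge there are gcd(|Δx|,|Δy|)+1 lattice points, so counting each shared vertex once the boundary has gcd(2,10) + gcd(3,11) + gcd(22,9) + gcd(21,30) = 2+1+1+3 = 7.
Pick's theorem gives I = A − B/2 + 1 = 209.5 − 7/2 + 1 = 207, so the closed region contains I + B = 207 + 7 = 214 lattice points.

214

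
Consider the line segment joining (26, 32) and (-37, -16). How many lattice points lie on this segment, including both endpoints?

4

The number of lattice points on a segment between lattice points is gcd(|Δx|,|Δy|) + 1 = gcd(63,48) + 1 = 3 + 1 = 4.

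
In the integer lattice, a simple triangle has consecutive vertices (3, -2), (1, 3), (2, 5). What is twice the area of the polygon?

By the shoelace formula, twice the signed area is |[3·3 − 1·(-2)] + [1·5 − 2·3] + [2·(-2) − 3·5]| = 9, so the area is 9/2.

9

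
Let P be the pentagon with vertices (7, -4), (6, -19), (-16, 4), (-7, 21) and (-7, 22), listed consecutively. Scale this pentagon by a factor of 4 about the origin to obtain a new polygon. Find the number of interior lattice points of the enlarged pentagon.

By the shoelace formula, twice the signed area is |[7·(-19) − 6·(-4)] + [6·4 − (-16)·(-19)] + [(-16)·21 − (-7)·4] + [(-7)·22 − (-7)·21] + [(-7)·(-4) − 7·22]| = 830, so the area is 415.
Summing gcd(|Δx|,|Δy|) over the edges gives the boundary count: gcd(1,15) + gcd(22,23) + gcd(9,17) + gcd(0,1) + gcd(14,26) = 1+1+1+1+2 = 6.
Scaling by 4 multiplies the area by 4² = 16 (so the new area is 6640) and multiplies the boundary lattice-point count by 4, giving 24.
By Pick's theorem, the interior count of the dilated polygon is 6640 − 24/2 + 1 = 6629.

6629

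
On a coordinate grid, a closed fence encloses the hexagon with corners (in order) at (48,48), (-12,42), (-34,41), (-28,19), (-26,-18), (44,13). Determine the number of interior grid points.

By the shoelace formula, twice the signed area is |(48·42 − (-12)·48) + ((-12)·41 − (-34)·42) + ((-34)·19 − (-28)·41) + ((-28)·(-18) − (-26)·19) + ((-26)·13 − 44·(-18)) + (44·48 − 48·13)| = 6970, so the area is 3485.
Summing gcd(|Δx|,|Δy|) over the edges gives the boundary count: gcd(60,6) + gcd(22,1) + gcd(6,22) + gcd(2,37) + gcd(70,31) + gcd(4,35) = 6+1+2+1+1+1 = 12.
Pick's theorem gives I = A − B/2 + 1 = 3485 − 12/2 + 1 = 3480.

3480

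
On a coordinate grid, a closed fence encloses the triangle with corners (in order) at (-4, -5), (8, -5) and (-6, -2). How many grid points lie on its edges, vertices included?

14

The number of boundary lattice points is Σ gcd(|Δx|,|Δy|) = gcd(12,0) + gcd(14,3) + gcd(2,3) = 12+1+1 = 14.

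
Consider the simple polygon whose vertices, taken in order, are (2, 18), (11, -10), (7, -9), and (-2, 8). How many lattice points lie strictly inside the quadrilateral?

The shoelace formula gives twice the area as |[2·(-10) − 11·18] + [11·(-9) − 7·(-10)] + [7·8 − (-2)·(-9)] + [(-2)·18 − 2·8]| = 261, so the area is 261/2.
Summing gcd(|Δx|,|Δy|) over the edges gives the boundary count: gcd(9,28) + gcd(4,1) + gcd(9,17) + gcd(4,10) = 1+1+1+2 = 5.
By Pick's theorem A = I + B/2 − 1, so I = 261/2 − 5/2 + 1 = 129.

129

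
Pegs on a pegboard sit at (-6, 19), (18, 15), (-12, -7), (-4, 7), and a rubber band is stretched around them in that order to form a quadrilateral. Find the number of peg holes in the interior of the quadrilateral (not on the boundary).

Using the shoelace formula, 2A = |[(-6)·15 − 18·19] + [18·(-7) − (-12)·15] + [(-12)·7 − (-4)·(-7)] + [(-4)·19 − (-6)·7]| = 524, so the area is 262.
The number of boundary lattice points is Σ gcd(|Δx|,|Δy|) = gcd(24,4) + gcd(30,22) + gcd(8,14) + gcd(2,12) = 4+2+2+2 = 10.
By Pick's theorem A = I + B/2 − 1, so I = 262 − 10/2 + 1 = 258.

258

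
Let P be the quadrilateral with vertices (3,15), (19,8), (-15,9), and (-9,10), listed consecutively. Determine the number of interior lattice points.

101

The shoelace formula gives twice the area as |(3·8 − 19·15) + (19·9 − (-15)·8) + ((-15)·10 − (-9)·9) + ((-9)·15 − 3·10)| = 204, so the area is 102.
The number of boundary lattice points is Σ gcd(|Δx|,|Δy|) = gcd(16,7) + gcd(34,1) + gcd(6,1) + gcd(12,5) = 1+1+1+1 = 4.
By Pick's theorem A = I + B/2 − 1, so I = 102 − 4/2 + 1 = 101.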